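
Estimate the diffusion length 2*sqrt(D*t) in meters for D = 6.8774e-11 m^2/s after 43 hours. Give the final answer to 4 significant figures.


t = 43 hr = 154800 s
Diffusion length = 2*sqrt(D*t)
= 2*sqrt(6.8774e-11 * 154800)
= 6.526e-03 m


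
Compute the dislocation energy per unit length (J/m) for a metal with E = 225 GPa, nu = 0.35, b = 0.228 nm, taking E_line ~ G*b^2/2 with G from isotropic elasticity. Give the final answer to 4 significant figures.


Step 1: G = E / (2*(1+nu))
G = 225 / (2*(1+0.35)) = 83.3333 GPa = 8.33333e+10 Pa
Step 2: E_line = G*b^2/2
b = 0.228 nm = 2.28e-10 m
E_line = 0.5 * 8.33333e+10 * (2.28e-10)^2 = 2.166e-09 J/m


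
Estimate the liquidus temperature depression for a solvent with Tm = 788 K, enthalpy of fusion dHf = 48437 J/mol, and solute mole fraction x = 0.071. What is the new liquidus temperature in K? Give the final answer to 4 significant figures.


dT = R*Tm^2*x / dHf
dT = 8.314 * 788^2 * 0.071 / 48437
dT = 7.56735 K
T_new = 788 - 7.56735 = 780.4 K


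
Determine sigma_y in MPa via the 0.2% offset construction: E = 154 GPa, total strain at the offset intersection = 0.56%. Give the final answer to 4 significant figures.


Offset strain = 0.002
Elastic strain at yield = total_strain - offset = 5.6e-03 - 0.002 = 3.6e-03
sigma_y = E * elastic_strain = 154000 * 3.6e-03
sigma_y = 554.4 MPa


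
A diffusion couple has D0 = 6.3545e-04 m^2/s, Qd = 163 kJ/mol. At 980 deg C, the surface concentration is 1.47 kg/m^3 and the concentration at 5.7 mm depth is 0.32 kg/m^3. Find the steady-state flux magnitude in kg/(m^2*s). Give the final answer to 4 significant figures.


Step 1: D = D0 * exp(-Qd/(R*T))
T = 980 + 273.15 = 1253.15 K
D = 6.3545e-04 * exp(-163e3 / (8.314 * 1253.15)) = 1.01991e-10 m^2/s
Step 2: J = D * (C1 - C2) / dx
J = 1.01991e-10 * (1.47 - 0.32) / 5.7e-03
J = 2.058e-08 kg/(m^2*s)


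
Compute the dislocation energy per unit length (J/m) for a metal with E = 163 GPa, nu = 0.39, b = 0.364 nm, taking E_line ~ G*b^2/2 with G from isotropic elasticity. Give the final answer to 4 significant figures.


Step 1: G = E / (2*(1+nu))
G = 163 / (2*(1+0.39)) = 58.6331 GPa = 5.86331e+10 Pa
Step 2: E_line = G*b^2/2
b = 0.364 nm = 3.64e-10 m
E_line = 0.5 * 5.86331e+10 * (3.64e-10)^2 = 3.884e-09 J/m


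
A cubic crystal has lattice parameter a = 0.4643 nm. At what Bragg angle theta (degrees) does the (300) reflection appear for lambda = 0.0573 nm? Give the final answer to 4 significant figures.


d = a / sqrt(h^2+k^2+l^2)
d = 0.4643 / sqrt(9) = 0.154767 nm
lambda = 2*d*sin(theta)  =>  sin(theta) = lambda / (2*d)
sin(theta) = 0.0573 / (2 * 0.154767) = 0.185117
theta = 10.67 deg


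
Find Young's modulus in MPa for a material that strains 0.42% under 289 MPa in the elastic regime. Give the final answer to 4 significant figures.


E = sigma / epsilon
epsilon = 0.42% = 4.2e-03
E = 289 / 4.2e-03
E = 68810 MPa


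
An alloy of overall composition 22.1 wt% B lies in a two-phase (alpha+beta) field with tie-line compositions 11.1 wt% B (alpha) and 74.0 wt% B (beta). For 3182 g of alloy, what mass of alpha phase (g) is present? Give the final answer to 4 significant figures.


f_alpha = (C_beta - C0) / (C_beta - C_alpha)
f_alpha = (74.0 - 22.1) / (74.0 - 11.1) = 0.825119
m_alpha = f_alpha * m_total = 0.825119 * 3182 = 2626 g


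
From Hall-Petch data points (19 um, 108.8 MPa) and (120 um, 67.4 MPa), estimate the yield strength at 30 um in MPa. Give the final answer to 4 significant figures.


sigma_y = sigma0 + k / sqrt(d)
1/sqrt(d1) = 1/sqrt(1.9e-05) = 229.416;  1/sqrt(d2) = 91.2871
k = (sigma1 - sigma2) / (1/sqrt(d1) - 1/sqrt(d2)) = (108.8 - 67.4) / (229.416 - 91.2871) = 0.299721 MPa*m^0.5
sigma0 = sigma1 - k/sqrt(d1) = 108.8 - 0.299721*229.416 = 40.0394 MPa
sigma_y(d3) = 40.0394 + 0.299721 / sqrt(3e-05) = 94.76 MPa


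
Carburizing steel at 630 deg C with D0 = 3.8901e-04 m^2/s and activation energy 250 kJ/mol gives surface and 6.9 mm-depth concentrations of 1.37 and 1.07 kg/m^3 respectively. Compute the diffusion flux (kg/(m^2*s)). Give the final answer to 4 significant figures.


Step 1: D = D0 * exp(-Qd/(R*T))
T = 630 + 273.15 = 903.15 K
D = 3.8901e-04 * exp(-250e3 / (8.314 * 903.15)) = 1.35028e-18 m^2/s
Step 2: J = D * (C1 - C2) / dx
J = 1.35028e-18 * (1.37 - 1.07) / 6.9e-03
J = 5.871e-17 kg/(m^2*s)


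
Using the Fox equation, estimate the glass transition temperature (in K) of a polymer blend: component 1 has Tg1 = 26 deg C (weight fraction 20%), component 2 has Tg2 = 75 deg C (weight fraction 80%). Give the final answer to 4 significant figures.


1/Tg = w1/Tg1 + w2/Tg2 (in Kelvin)
Tg1 = 299.15 K, Tg2 = 348.15 K
1/Tg = 0.2/299.15 + 0.8/348.15
Tg = 337.1 K


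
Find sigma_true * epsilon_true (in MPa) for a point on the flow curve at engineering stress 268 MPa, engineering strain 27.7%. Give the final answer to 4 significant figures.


sigma_true = sigma_eng * (1 + epsilon_eng)
sigma_true = 268 * (1 + 0.277) = 342.236 MPa
epsilon_true = ln(1 + epsilon_eng)
epsilon_true = ln(1 + 0.277) = 0.244514
sigma_true * epsilon_true = 342.236 * 0.244514 = 83.68 MPa


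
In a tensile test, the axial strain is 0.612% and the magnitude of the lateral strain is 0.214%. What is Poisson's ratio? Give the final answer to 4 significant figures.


nu = -epsilon_lat / epsilon_axial
Lateral strain is contraction (negative), so using magnitudes:
nu = 0.214 / 0.612
nu = 0.3497


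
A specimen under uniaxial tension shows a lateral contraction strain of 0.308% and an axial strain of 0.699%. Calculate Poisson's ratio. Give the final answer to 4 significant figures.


nu = -epsilon_lat / epsilon_axial
Lateral strain is contraction (negative), so using magnitudes:
nu = 0.308 / 0.699
nu = 0.4406


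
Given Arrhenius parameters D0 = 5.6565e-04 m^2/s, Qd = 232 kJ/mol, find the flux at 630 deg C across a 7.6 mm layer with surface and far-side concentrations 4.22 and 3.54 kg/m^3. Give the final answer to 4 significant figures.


Step 1: D = D0 * exp(-Qd/(R*T))
T = 630 + 273.15 = 903.15 K
D = 5.6565e-04 * exp(-232e3 / (8.314 * 903.15)) = 2.15822e-17 m^2/s
Step 2: J = D * (C1 - C2) / dx
J = 2.15822e-17 * (4.22 - 3.54) / 7.6e-03
J = 1.931e-15 kg/(m^2*s)


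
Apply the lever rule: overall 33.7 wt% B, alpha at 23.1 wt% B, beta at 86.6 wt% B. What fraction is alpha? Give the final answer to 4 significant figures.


f_alpha = (C_beta - C0) / (C_beta - C_alpha)
f_alpha = (86.6 - 33.7) / (86.6 - 23.1)
f_alpha = 0.8331


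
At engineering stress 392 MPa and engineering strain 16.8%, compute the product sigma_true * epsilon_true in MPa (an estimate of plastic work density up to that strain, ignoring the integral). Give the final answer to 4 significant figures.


sigma_true = sigma_eng * (1 + epsilon_eng)
sigma_true = 392 * (1 + 0.168) = 457.856 MPa
epsilon_true = ln(1 + epsilon_eng)
epsilon_true = ln(1 + 0.168) = 0.155293
sigma_true * epsilon_true = 457.856 * 0.155293 = 71.1 MPa


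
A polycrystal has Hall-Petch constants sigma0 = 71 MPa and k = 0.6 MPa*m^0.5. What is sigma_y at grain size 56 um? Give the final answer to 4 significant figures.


sigma_y = sigma0 + k / sqrt(d)
d = 56 um = 5.6e-05 m
sigma_y = 71 + 0.6 / sqrt(5.6e-05)
sigma_y = 151.2 MPa


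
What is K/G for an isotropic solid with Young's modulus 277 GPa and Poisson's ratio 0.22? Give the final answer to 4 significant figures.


G = E / (2*(1+nu))
G = 277 / (2*(1+0.22)) = 113.525 GPa
K = E / (3*(1-2*nu))
K = 277 / (3*(1-2*0.22)) = 164.881 GPa
K/G = 164.881 / 113.525 = 1.452


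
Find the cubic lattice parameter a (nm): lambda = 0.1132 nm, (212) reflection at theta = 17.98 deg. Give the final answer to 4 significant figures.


d = lambda / (2*sin(theta))
d = 0.1132 / (2*sin(17.98 deg))
d = 0.183358 nm
a = d * sqrt(h^2+k^2+l^2) = 0.183358 * sqrt(9)
a = 0.5501 nm


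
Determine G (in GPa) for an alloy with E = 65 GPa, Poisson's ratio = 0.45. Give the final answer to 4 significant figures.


G = E / (2*(1+nu))
G = 65 / (2*(1+0.45))
G = 22.41 GPa


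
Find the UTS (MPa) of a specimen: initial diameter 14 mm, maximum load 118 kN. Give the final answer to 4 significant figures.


A0 = pi*(d/2)^2 = pi*(14/2)^2 = 153.938 mm^2
UTS = F_max / A0 = 118*1000 / 153.938
UTS = 766.5 MPa


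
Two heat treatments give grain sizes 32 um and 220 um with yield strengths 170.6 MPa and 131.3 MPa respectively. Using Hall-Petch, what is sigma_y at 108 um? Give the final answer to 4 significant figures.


sigma_y = sigma0 + k / sqrt(d)
1/sqrt(d1) = 1/sqrt(3.2e-05) = 176.777;  1/sqrt(d2) = 67.42
k = (sigma1 - sigma2) / (1/sqrt(d1) - 1/sqrt(d2)) = (170.6 - 131.3) / (176.777 - 67.42) = 0.359374 MPa*m^0.5
sigma0 = sigma1 - k/sqrt(d1) = 170.6 - 0.359374*176.777 = 107.071 MPa
sigma_y(d3) = 107.071 + 0.359374 / sqrt(1.08e-04) = 141.7 MPa


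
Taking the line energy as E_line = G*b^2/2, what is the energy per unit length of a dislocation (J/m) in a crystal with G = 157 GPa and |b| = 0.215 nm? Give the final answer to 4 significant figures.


E = G*b^2/2
b = 0.215 nm = 2.15e-10 m
G = 157 GPa = 1.57e+11 Pa
E = 0.5 * 1.57e+11 * (2.15e-10)^2
E = 3.629e-09 J/m


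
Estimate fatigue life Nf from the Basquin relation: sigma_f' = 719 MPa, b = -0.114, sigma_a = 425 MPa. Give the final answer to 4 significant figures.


sigma_a = sigma_f' * (2*Nf)^b
2*Nf = (sigma_a / sigma_f')^(1/b)
2*Nf = (425 / 719)^(1/-0.114)
2*Nf = 100.689
Nf = 50.34 cycles


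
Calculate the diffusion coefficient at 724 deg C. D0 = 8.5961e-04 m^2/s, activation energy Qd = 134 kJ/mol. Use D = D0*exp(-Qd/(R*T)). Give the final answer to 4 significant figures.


D = D0 * exp(-Qd / (R*T))
T = 997.15 K
D = 8.5961e-04 * exp(-134e3 / (8.314 * 997.15))
D = 8.215e-11 m^2/s


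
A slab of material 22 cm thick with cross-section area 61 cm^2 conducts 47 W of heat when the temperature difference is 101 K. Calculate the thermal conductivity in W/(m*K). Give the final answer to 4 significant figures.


k = Q*L / (A*dT)
L = 0.22 m, A = 6.1e-03 m^2
k = 47 * 0.22 / (6.1e-03 * 101)
k = 16.78 W/(m*K)


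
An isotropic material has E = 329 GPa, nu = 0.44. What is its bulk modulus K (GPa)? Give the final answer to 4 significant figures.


K = E / (3*(1-2*nu))
K = 329 / (3*(1-2*0.44))
K = 913.9 GPa


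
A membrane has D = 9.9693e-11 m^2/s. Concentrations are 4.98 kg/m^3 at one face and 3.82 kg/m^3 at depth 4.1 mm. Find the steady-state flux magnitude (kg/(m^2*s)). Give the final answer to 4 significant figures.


J = -D * (dC/dx) = D * (C1 - C2) / dx
J = 9.9693e-11 * (4.98 - 3.82) / 4.1e-03
J = 2.821e-08 kg/(m^2*s)


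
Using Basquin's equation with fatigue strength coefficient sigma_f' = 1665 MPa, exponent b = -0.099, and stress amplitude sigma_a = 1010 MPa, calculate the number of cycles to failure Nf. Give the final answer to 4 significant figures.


sigma_a = sigma_f' * (2*Nf)^b
2*Nf = (sigma_a / sigma_f')^(1/b)
2*Nf = (1010 / 1665)^(1/-0.099)
2*Nf = 155.904
Nf = 77.95 cycles


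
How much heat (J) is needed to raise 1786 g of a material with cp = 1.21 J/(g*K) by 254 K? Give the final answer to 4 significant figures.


Q = m * cp * dT
Q = 1786 * 1.21 * 254
Q = 548900 J


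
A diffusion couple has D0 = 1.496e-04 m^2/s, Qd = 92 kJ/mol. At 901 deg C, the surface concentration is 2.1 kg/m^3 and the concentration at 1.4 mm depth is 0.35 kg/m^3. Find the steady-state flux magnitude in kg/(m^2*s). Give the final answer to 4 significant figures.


Step 1: D = D0 * exp(-Qd/(R*T))
T = 901 + 273.15 = 1174.15 K
D = 1.496e-04 * exp(-92e3 / (8.314 * 1174.15)) = 1.20771e-08 m^2/s
Step 2: J = D * (C1 - C2) / dx
J = 1.20771e-08 * (2.1 - 0.35) / 1.4e-03
J = 1.51e-05 kg/(m^2*s)


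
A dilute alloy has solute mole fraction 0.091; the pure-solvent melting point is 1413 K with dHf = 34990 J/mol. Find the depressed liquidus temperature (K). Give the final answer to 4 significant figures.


dT = R*Tm^2*x / dHf
dT = 8.314 * 1413^2 * 0.091 / 34990
dT = 43.171 K
T_new = 1413 - 43.171 = 1370 K


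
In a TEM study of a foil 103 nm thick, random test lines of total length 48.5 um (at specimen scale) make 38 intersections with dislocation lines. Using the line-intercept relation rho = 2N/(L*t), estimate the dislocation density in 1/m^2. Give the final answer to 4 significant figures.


rho = 2N / (L * t)
L = 48.5 um = 4.85e-05 m, t = 103 nm = 1.03e-07 m
rho = 2 * 38 / (4.85e-05 * 1.03e-07)
rho = 1.521e+13 1/m^2


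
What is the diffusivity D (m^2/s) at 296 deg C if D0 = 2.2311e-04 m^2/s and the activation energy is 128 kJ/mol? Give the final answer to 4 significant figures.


D = D0 * exp(-Qd / (R*T))
T = 569.15 K
D = 2.2311e-04 * exp(-128e3 / (8.314 * 569.15))
D = 3.987e-16 m^2/s


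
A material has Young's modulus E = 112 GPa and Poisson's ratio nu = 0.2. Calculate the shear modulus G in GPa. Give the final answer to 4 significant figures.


G = E / (2*(1+nu))
G = 112 / (2*(1+0.2))
G = 46.67 GPa


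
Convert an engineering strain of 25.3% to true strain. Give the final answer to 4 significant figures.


epsilon_true = ln(1 + epsilon_eng)
epsilon_true = ln(1 + 0.253)
epsilon_true = 0.2255


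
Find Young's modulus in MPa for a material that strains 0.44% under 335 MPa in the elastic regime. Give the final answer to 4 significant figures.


E = sigma / epsilon
epsilon = 0.44% = 4.4e-03
E = 335 / 4.4e-03
E = 76140 MPa


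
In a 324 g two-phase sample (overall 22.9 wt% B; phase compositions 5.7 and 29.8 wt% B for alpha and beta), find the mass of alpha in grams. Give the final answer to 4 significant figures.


f_alpha = (C_beta - C0) / (C_beta - C_alpha)
f_alpha = (29.8 - 22.9) / (29.8 - 5.7) = 0.286307
m_alpha = f_alpha * m_total = 0.286307 * 324 = 92.76 g


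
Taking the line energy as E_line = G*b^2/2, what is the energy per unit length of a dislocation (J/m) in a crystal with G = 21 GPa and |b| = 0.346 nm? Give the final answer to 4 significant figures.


E = G*b^2/2
b = 0.346 nm = 3.46e-10 m
G = 21 GPa = 2.1e+10 Pa
E = 0.5 * 2.1e+10 * (3.46e-10)^2
E = 1.257e-09 J/m


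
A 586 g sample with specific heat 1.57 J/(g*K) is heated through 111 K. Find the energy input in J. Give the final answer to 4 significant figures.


Q = m * cp * dT
Q = 586 * 1.57 * 111
Q = 102100 J


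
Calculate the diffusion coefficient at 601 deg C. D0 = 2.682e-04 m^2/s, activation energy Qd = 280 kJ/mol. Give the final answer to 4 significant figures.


D = D0 * exp(-Qd / (R*T))
T = 874.15 K
D = 2.682e-04 * exp(-280e3 / (8.314 * 874.15))
D = 4.972e-21 m^2/s


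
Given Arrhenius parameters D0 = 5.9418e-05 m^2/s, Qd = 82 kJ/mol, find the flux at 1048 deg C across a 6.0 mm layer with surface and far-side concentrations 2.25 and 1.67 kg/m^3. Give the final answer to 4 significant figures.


Step 1: D = D0 * exp(-Qd/(R*T))
T = 1048 + 273.15 = 1321.15 K
D = 5.9418e-05 * exp(-82e3 / (8.314 * 1321.15)) = 3.40209e-08 m^2/s
Step 2: J = D * (C1 - C2) / dx
J = 3.40209e-08 * (2.25 - 1.67) / 6e-03
J = 3.289e-06 kg/(m^2*s)


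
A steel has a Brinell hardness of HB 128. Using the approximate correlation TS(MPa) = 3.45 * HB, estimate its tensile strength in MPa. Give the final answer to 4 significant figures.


TS (MPa) = 3.45 * HB
TS = 3.45 * 128
TS = 441.6 MPa


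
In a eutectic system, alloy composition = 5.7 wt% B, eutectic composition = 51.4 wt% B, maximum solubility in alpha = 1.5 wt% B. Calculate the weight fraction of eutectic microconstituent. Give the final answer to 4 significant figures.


f_primary = (C_e - C0) / (C_e - C_alpha_max)
f_primary = (51.4 - 5.7) / (51.4 - 1.5)
f_primary = 0.915832
f_eutectic = 1 - 0.915832 = 0.08417


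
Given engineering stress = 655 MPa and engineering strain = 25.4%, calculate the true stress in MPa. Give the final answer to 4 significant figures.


sigma_true = sigma_eng * (1 + epsilon_eng)
sigma_true = 655 * (1 + 0.254)
sigma_true = 821.4 MPa


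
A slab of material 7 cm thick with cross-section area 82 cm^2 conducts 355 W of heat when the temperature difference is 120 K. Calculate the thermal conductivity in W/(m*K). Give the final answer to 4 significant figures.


k = Q*L / (A*dT)
L = 0.07 m, A = 8.2e-03 m^2
k = 355 * 0.07 / (8.2e-03 * 120)
k = 25.25 W/(m*K)


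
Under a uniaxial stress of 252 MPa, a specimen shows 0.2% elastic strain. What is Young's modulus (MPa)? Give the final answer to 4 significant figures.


E = sigma / epsilon
epsilon = 0.2% = 2e-03
E = 252 / 2e-03
E = 126000 MPa


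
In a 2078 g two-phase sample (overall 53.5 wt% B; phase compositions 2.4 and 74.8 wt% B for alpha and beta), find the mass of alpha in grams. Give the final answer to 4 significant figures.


f_alpha = (C_beta - C0) / (C_beta - C_alpha)
f_alpha = (74.8 - 53.5) / (74.8 - 2.4) = 0.294199
m_alpha = f_alpha * m_total = 0.294199 * 2078 = 611.3 g


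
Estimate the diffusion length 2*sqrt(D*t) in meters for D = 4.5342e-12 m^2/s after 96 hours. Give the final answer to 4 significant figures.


t = 96 hr = 345600 s
Diffusion length = 2*sqrt(D*t)
= 2*sqrt(4.5342e-12 * 345600)
= 2.504e-03 m


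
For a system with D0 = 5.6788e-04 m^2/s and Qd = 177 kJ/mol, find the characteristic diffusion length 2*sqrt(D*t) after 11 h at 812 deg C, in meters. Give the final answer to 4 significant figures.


Step 1: D = D0 * exp(-Qd/(R*T))
T = 1085.15 K
D = 5.6788e-04 * exp(-177e3 / (8.314 * 1085.15)) = 1.71356e-12 m^2/s
Step 2: L = 2*sqrt(D*t)
t = 11 h = 39600 s
L = 2*sqrt(1.71356e-12 * 39600) = 5.21e-04 m


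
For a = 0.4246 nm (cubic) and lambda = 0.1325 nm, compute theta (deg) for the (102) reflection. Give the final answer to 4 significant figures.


d = a / sqrt(h^2+k^2+l^2)
d = 0.4246 / sqrt(5) = 0.189887 nm
lambda = 2*d*sin(theta)  =>  sin(theta) = lambda / (2*d)
sin(theta) = 0.1325 / (2 * 0.189887) = 0.348892
theta = 20.42 deg


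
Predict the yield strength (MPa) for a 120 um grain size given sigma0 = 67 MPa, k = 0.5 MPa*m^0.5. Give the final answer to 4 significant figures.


sigma_y = sigma0 + k / sqrt(d)
d = 120 um = 1.2e-04 m
sigma_y = 67 + 0.5 / sqrt(1.2e-04)
sigma_y = 112.6 MPa


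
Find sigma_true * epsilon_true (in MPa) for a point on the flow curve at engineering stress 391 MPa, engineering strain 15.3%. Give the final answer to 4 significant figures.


sigma_true = sigma_eng * (1 + epsilon_eng)
sigma_true = 391 * (1 + 0.153) = 450.823 MPa
epsilon_true = ln(1 + epsilon_eng)
epsilon_true = ln(1 + 0.153) = 0.142367
sigma_true * epsilon_true = 450.823 * 0.142367 = 64.18 MPa


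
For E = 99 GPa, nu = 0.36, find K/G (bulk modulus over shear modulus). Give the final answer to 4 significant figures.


G = E / (2*(1+nu))
G = 99 / (2*(1+0.36)) = 36.3971 GPa
K = E / (3*(1-2*nu))
K = 99 / (3*(1-2*0.36)) = 117.857 GPa
K/G = 117.857 / 36.3971 = 3.238


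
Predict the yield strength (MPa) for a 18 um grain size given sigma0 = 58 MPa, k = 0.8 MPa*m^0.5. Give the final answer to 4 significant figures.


sigma_y = sigma0 + k / sqrt(d)
d = 18 um = 1.8e-05 m
sigma_y = 58 + 0.8 / sqrt(1.8e-05)
sigma_y = 246.6 MPa


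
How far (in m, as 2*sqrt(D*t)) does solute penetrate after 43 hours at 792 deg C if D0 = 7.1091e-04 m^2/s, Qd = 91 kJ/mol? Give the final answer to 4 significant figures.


Step 1: D = D0 * exp(-Qd/(R*T))
T = 1065.15 K
D = 7.1091e-04 * exp(-91e3 / (8.314 * 1065.15)) = 2.44929e-08 m^2/s
Step 2: L = 2*sqrt(D*t)
t = 43 h = 154800 s
L = 2*sqrt(2.44929e-08 * 154800) = 0.1232 m


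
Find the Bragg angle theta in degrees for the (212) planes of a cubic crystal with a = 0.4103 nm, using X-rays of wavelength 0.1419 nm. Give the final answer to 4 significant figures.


d = a / sqrt(h^2+k^2+l^2)
d = 0.4103 / sqrt(9) = 0.136767 nm
lambda = 2*d*sin(theta)  =>  sin(theta) = lambda / (2*d)
sin(theta) = 0.1419 / (2 * 0.136767) = 0.518767
theta = 31.25 deg


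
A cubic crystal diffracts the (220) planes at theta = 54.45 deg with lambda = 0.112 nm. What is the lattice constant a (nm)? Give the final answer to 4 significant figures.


d = lambda / (2*sin(theta))
d = 0.112 / (2*sin(54.45 deg))
d = 0.0688292 nm
a = d * sqrt(h^2+k^2+l^2) = 0.0688292 * sqrt(8)
a = 0.1947 nm


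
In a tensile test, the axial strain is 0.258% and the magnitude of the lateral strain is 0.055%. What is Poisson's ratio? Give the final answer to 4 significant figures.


nu = -epsilon_lat / epsilon_axial
Lateral strain is contraction (negative), so using magnitudes:
nu = 0.055 / 0.258
nu = 0.2132


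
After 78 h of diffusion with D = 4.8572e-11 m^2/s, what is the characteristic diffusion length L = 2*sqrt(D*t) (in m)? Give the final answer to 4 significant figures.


t = 78 hr = 280800 s
Diffusion length = 2*sqrt(D*t)
= 2*sqrt(4.8572e-11 * 280800)
= 7.386e-03 m


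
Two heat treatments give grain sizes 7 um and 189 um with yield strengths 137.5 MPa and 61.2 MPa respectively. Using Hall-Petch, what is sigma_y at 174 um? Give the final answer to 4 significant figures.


sigma_y = sigma0 + k / sqrt(d)
1/sqrt(d1) = 1/sqrt(7e-06) = 377.964;  1/sqrt(d2) = 72.7393
k = (sigma1 - sigma2) / (1/sqrt(d1) - 1/sqrt(d2)) = (137.5 - 61.2) / (377.964 - 72.7393) = 0.249979 MPa*m^0.5
sigma0 = sigma1 - k/sqrt(d1) = 137.5 - 0.249979*377.964 = 43.0167 MPa
sigma_y(d3) = 43.0167 + 0.249979 / sqrt(1.74e-04) = 61.97 MPa


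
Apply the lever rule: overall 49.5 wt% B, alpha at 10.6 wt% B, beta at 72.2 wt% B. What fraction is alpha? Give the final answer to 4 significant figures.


f_alpha = (C_beta - C0) / (C_beta - C_alpha)
f_alpha = (72.2 - 49.5) / (72.2 - 10.6)
f_alpha = 0.3685


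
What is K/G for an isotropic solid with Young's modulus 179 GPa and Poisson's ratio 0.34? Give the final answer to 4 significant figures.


G = E / (2*(1+nu))
G = 179 / (2*(1+0.34)) = 66.791 GPa
K = E / (3*(1-2*nu))
K = 179 / (3*(1-2*0.34)) = 186.458 GPa
K/G = 186.458 / 66.791 = 2.792


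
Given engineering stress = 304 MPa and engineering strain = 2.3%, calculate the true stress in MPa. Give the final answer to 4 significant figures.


sigma_true = sigma_eng * (1 + epsilon_eng)
sigma_true = 304 * (1 + 0.023)
sigma_true = 311 MPa


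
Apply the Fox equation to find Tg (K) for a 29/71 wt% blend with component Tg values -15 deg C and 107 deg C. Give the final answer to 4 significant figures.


1/Tg = w1/Tg1 + w2/Tg2 (in Kelvin)
Tg1 = 258.15 K, Tg2 = 380.15 K
1/Tg = 0.29/258.15 + 0.71/380.15
Tg = 334.3 K


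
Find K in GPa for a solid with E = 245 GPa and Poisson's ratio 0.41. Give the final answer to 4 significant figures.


K = E / (3*(1-2*nu))
K = 245 / (3*(1-2*0.41))
K = 453.7 GPa


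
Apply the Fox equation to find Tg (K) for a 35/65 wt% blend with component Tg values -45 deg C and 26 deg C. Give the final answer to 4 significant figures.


1/Tg = w1/Tg1 + w2/Tg2 (in Kelvin)
Tg1 = 228.15 K, Tg2 = 299.15 K
1/Tg = 0.35/228.15 + 0.65/299.15
Tg = 269.8 K


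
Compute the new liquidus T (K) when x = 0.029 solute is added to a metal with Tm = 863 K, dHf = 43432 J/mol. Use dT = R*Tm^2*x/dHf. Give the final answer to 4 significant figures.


dT = R*Tm^2*x / dHf
dT = 8.314 * 863^2 * 0.029 / 43432
dT = 4.13447 K
T_new = 863 - 4.13447 = 858.9 K


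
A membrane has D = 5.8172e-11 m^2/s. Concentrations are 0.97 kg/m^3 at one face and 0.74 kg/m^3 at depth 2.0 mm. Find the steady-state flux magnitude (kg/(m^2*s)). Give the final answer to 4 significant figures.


J = -D * (dC/dx) = D * (C1 - C2) / dx
J = 5.8172e-11 * (0.97 - 0.74) / 2e-03
J = 6.69e-09 kg/(m^2*s)


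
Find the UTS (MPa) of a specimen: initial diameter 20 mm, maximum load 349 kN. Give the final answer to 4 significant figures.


A0 = pi*(d/2)^2 = pi*(20/2)^2 = 314.159 mm^2
UTS = F_max / A0 = 349*1000 / 314.159
UTS = 1111 MPa


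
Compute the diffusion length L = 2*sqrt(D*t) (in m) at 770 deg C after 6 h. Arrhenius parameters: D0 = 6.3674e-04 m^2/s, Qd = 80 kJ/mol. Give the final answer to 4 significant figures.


Step 1: D = D0 * exp(-Qd/(R*T))
T = 1043.15 K
D = 6.3674e-04 * exp(-80e3 / (8.314 * 1043.15)) = 6.27916e-08 m^2/s
Step 2: L = 2*sqrt(D*t)
t = 6 h = 21600 s
L = 2*sqrt(6.27916e-08 * 21600) = 0.07366 m


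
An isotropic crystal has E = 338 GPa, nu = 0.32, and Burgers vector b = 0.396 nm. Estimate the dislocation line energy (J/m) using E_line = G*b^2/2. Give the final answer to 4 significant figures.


Step 1: G = E / (2*(1+nu))
G = 338 / (2*(1+0.32)) = 128.03 GPa = 1.2803e+11 Pa
Step 2: E_line = G*b^2/2
b = 0.396 nm = 3.96e-10 m
E_line = 0.5 * 1.2803e+11 * (3.96e-10)^2 = 1.004e-08 J/m


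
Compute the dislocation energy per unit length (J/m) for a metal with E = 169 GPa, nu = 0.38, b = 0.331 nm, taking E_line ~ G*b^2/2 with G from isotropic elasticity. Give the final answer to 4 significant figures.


Step 1: G = E / (2*(1+nu))
G = 169 / (2*(1+0.38)) = 61.2319 GPa = 6.12319e+10 Pa
Step 2: E_line = G*b^2/2
b = 0.331 nm = 3.31e-10 m
E_line = 0.5 * 6.12319e+10 * (3.31e-10)^2 = 3.354e-09 J/m


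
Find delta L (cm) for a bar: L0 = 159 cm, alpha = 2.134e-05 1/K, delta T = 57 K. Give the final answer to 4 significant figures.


dL = L0 * alpha * dT
dL = 159 * 2.134e-05 * 57
dL = 0.1934 cm


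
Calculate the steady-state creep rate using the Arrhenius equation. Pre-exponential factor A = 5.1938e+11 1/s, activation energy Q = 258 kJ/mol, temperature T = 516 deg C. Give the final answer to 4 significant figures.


rate = A * exp(-Q / (R*T))
T = 516 + 273.15 = 789.15 K
rate = 5.1938e+11 * exp(-258e3 / (8.314 * 789.15))
rate = 4.341e-06 1/s


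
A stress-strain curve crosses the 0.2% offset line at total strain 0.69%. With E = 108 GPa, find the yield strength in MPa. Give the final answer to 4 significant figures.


Offset strain = 0.002
Elastic strain at yield = total_strain - offset = 6.9e-03 - 0.002 = 4.9e-03
sigma_y = E * elastic_strain = 108000 * 4.9e-03
sigma_y = 529.2 MPa


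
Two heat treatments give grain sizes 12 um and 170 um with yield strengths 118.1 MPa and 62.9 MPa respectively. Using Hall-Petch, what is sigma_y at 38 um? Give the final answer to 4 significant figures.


sigma_y = sigma0 + k / sqrt(d)
1/sqrt(d1) = 1/sqrt(1.2e-05) = 288.675;  1/sqrt(d2) = 76.6965
k = (sigma1 - sigma2) / (1/sqrt(d1) - 1/sqrt(d2)) = (118.1 - 62.9) / (288.675 - 76.6965) = 0.260404 MPa*m^0.5
sigma0 = sigma1 - k/sqrt(d1) = 118.1 - 0.260404*288.675 = 42.928 MPa
sigma_y(d3) = 42.928 + 0.260404 / sqrt(3.8e-05) = 85.17 MPa


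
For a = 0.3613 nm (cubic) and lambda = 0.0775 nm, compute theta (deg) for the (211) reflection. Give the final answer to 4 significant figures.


d = a / sqrt(h^2+k^2+l^2)
d = 0.3613 / sqrt(6) = 0.1475 nm
lambda = 2*d*sin(theta)  =>  sin(theta) = lambda / (2*d)
sin(theta) = 0.0775 / (2 * 0.1475) = 0.262712
theta = 15.23 deg


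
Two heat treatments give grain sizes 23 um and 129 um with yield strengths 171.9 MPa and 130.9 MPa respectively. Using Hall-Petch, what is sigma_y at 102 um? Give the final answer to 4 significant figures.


sigma_y = sigma0 + k / sqrt(d)
1/sqrt(d1) = 1/sqrt(2.3e-05) = 208.514;  1/sqrt(d2) = 88.0451
k = (sigma1 - sigma2) / (1/sqrt(d1) - 1/sqrt(d2)) = (171.9 - 130.9) / (208.514 - 88.0451) = 0.340336 MPa*m^0.5
sigma0 = sigma1 - k/sqrt(d1) = 171.9 - 0.340336*208.514 = 100.935 MPa
sigma_y(d3) = 100.935 + 0.340336 / sqrt(1.02e-04) = 134.6 MPa


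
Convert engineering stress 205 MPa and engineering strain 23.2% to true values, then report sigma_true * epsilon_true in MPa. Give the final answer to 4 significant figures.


sigma_true = sigma_eng * (1 + epsilon_eng)
sigma_true = 205 * (1 + 0.232) = 252.56 MPa
epsilon_true = ln(1 + epsilon_eng)
epsilon_true = ln(1 + 0.232) = 0.208639
sigma_true * epsilon_true = 252.56 * 0.208639 = 52.69 MPa


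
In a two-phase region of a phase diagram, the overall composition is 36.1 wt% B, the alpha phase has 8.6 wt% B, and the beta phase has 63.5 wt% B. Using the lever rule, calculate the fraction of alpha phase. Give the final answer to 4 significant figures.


f_alpha = (C_beta - C0) / (C_beta - C_alpha)
f_alpha = (63.5 - 36.1) / (63.5 - 8.6)
f_alpha = 0.4991


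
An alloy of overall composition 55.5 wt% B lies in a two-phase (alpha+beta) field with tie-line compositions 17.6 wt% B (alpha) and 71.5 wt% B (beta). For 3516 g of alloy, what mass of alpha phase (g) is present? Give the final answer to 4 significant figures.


f_alpha = (C_beta - C0) / (C_beta - C_alpha)
f_alpha = (71.5 - 55.5) / (71.5 - 17.6) = 0.296846
m_alpha = f_alpha * m_total = 0.296846 * 3516 = 1044 g


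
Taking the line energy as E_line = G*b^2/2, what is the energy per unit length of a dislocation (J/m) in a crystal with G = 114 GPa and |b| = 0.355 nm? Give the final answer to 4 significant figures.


E = G*b^2/2
b = 0.355 nm = 3.55e-10 m
G = 114 GPa = 1.14e+11 Pa
E = 0.5 * 1.14e+11 * (3.55e-10)^2
E = 7.183e-09 J/m


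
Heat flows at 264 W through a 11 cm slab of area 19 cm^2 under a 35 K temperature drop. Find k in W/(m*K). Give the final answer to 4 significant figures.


k = Q*L / (A*dT)
L = 0.11 m, A = 1.9e-03 m^2
k = 264 * 0.11 / (1.9e-03 * 35)
k = 436.7 W/(m*K)


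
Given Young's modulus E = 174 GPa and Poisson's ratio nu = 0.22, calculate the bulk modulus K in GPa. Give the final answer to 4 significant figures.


K = E / (3*(1-2*nu))
K = 174 / (3*(1-2*0.22))
K = 103.6 GPa


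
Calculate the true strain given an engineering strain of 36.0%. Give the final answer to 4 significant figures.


epsilon_true = ln(1 + epsilon_eng)
epsilon_true = ln(1 + 0.36)
epsilon_true = 0.3075


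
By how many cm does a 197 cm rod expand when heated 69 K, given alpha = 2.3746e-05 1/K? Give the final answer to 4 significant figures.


dL = L0 * alpha * dT
dL = 197 * 2.3746e-05 * 69
dL = 0.3228 cm


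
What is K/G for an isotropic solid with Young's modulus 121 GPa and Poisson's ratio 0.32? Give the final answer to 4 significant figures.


G = E / (2*(1+nu))
G = 121 / (2*(1+0.32)) = 45.8333 GPa
K = E / (3*(1-2*nu))
K = 121 / (3*(1-2*0.32)) = 112.037 GPa
K/G = 112.037 / 45.8333 = 2.444


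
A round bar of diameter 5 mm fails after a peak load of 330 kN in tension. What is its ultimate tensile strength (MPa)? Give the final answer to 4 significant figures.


A0 = pi*(d/2)^2 = pi*(5/2)^2 = 19.635 mm^2
UTS = F_max / A0 = 330*1000 / 19.635
UTS = 16810 MPa


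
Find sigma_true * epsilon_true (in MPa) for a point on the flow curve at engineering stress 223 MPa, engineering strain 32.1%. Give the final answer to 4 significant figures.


sigma_true = sigma_eng * (1 + epsilon_eng)
sigma_true = 223 * (1 + 0.321) = 294.583 MPa
epsilon_true = ln(1 + epsilon_eng)
epsilon_true = ln(1 + 0.321) = 0.278389
sigma_true * epsilon_true = 294.583 * 0.278389 = 82.01 MPa


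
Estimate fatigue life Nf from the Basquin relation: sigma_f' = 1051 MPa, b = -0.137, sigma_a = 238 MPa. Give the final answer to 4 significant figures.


sigma_a = sigma_f' * (2*Nf)^b
2*Nf = (sigma_a / sigma_f')^(1/b)
2*Nf = (238 / 1051)^(1/-0.137)
2*Nf = 51076
Nf = 25540 cycles


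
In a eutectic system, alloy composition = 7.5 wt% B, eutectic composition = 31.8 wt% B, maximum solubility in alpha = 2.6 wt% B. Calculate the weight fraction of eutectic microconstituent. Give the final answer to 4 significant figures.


f_primary = (C_e - C0) / (C_e - C_alpha_max)
f_primary = (31.8 - 7.5) / (31.8 - 2.6)
f_primary = 0.832192
f_eutectic = 1 - 0.832192 = 0.1678


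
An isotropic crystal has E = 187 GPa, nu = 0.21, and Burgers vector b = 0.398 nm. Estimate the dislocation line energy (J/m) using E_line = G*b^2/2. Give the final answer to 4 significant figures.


Step 1: G = E / (2*(1+nu))
G = 187 / (2*(1+0.21)) = 77.2727 GPa = 7.72727e+10 Pa
Step 2: E_line = G*b^2/2
b = 0.398 nm = 3.98e-10 m
E_line = 0.5 * 7.72727e+10 * (3.98e-10)^2 = 6.12e-09 J/m


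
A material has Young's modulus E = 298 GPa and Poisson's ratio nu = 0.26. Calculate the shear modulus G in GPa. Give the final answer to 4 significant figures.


G = E / (2*(1+nu))
G = 298 / (2*(1+0.26))
G = 118.3 GPa


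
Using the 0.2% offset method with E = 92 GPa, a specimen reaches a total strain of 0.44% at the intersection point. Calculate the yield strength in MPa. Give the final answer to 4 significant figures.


Offset strain = 0.002
Elastic strain at yield = total_strain - offset = 4.4e-03 - 0.002 = 2.4e-03
sigma_y = E * elastic_strain = 92000 * 2.4e-03
sigma_y = 220.8 MPa


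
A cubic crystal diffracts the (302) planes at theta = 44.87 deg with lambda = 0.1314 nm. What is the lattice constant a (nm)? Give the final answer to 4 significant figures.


d = lambda / (2*sin(theta))
d = 0.1314 / (2*sin(44.87 deg))
d = 0.0931254 nm
a = d * sqrt(h^2+k^2+l^2) = 0.0931254 * sqrt(13)
a = 0.3358 nm


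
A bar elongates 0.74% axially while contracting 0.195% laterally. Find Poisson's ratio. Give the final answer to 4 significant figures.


nu = -epsilon_lat / epsilon_axial
Lateral strain is contraction (negative), so using magnitudes:
nu = 0.195 / 0.74
nu = 0.2635


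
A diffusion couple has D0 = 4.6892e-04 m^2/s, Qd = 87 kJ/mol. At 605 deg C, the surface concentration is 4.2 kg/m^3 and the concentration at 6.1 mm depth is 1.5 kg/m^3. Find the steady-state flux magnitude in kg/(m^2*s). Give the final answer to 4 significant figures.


Step 1: D = D0 * exp(-Qd/(R*T))
T = 605 + 273.15 = 878.15 K
D = 4.6892e-04 * exp(-87e3 / (8.314 * 878.15)) = 3.13275e-09 m^2/s
Step 2: J = D * (C1 - C2) / dx
J = 3.13275e-09 * (4.2 - 1.5) / 6.1e-03
J = 1.387e-06 kg/(m^2*s)


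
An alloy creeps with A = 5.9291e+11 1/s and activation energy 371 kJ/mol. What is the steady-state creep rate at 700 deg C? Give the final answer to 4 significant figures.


rate = A * exp(-Q / (R*T))
T = 700 + 273.15 = 973.15 K
rate = 5.9291e+11 * exp(-371e3 / (8.314 * 973.15))
rate = 7.22e-09 1/s


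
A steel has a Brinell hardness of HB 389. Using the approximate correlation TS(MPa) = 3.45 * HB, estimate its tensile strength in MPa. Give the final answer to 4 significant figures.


TS (MPa) = 3.45 * HB
TS = 3.45 * 389
TS = 1342 MPa


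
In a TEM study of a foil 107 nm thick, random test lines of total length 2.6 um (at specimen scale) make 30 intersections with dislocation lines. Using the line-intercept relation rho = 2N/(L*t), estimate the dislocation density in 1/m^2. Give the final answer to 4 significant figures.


rho = 2N / (L * t)
L = 2.6 um = 2.6e-06 m, t = 107 nm = 1.07e-07 m
rho = 2 * 30 / (2.6e-06 * 1.07e-07)
rho = 2.157e+14 1/m^2


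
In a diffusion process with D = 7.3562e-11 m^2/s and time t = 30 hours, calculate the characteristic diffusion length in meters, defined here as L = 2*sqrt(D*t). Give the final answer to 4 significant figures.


t = 30 hr = 108000 s
Diffusion length = 2*sqrt(D*t)
= 2*sqrt(7.3562e-11 * 108000)
= 5.637e-03 m


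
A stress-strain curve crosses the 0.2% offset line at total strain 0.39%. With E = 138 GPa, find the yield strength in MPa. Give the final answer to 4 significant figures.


Offset strain = 0.002
Elastic strain at yield = total_strain - offset = 3.9e-03 - 0.002 = 1.9e-03
sigma_y = E * elastic_strain = 138000 * 1.9e-03
sigma_y = 262.2 MPa


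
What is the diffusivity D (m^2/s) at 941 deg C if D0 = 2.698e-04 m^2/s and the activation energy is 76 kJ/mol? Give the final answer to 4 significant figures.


D = D0 * exp(-Qd / (R*T))
T = 1214.15 K
D = 2.698e-04 * exp(-76e3 / (8.314 * 1214.15))
D = 1.45e-07 m^2/s


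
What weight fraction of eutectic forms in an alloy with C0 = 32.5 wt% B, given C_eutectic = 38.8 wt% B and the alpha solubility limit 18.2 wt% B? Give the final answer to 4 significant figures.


f_primary = (C_e - C0) / (C_e - C_alpha_max)
f_primary = (38.8 - 32.5) / (38.8 - 18.2)
f_primary = 0.305825
f_eutectic = 1 - 0.305825 = 0.6942


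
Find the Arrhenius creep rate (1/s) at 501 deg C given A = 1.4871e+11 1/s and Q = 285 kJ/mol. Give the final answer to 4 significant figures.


rate = A * exp(-Q / (R*T))
T = 501 + 273.15 = 774.15 K
rate = 1.4871e+11 * exp(-285e3 / (8.314 * 774.15))
rate = 8.744e-09 1/s


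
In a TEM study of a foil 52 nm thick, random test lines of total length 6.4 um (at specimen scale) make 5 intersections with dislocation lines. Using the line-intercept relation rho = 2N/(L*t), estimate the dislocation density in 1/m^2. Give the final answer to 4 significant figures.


rho = 2N / (L * t)
L = 6.4 um = 6.4e-06 m, t = 52 nm = 5.2e-08 m
rho = 2 * 5 / (6.4e-06 * 5.2e-08)
rho = 3.005e+13 1/m^2


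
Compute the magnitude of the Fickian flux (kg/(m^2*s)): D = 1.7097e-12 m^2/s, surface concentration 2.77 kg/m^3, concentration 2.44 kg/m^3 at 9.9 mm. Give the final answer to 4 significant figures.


J = -D * (dC/dx) = D * (C1 - C2) / dx
J = 1.7097e-12 * (2.77 - 2.44) / 9.9e-03
J = 5.699e-11 kg/(m^2*s)


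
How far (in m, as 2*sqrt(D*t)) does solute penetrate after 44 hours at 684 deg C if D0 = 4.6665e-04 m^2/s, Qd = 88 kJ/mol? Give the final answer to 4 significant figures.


Step 1: D = D0 * exp(-Qd/(R*T))
T = 957.15 K
D = 4.6665e-04 * exp(-88e3 / (8.314 * 957.15)) = 7.35166e-09 m^2/s
Step 2: L = 2*sqrt(D*t)
t = 44 h = 158400 s
L = 2*sqrt(7.35166e-09 * 158400) = 0.06825 m


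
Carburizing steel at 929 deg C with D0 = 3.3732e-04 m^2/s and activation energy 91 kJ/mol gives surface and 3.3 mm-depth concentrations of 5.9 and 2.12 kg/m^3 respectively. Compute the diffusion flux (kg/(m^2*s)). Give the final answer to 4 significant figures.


Step 1: D = D0 * exp(-Qd/(R*T))
T = 929 + 273.15 = 1202.15 K
D = 3.3732e-04 * exp(-91e3 / (8.314 * 1202.15)) = 3.74849e-08 m^2/s
Step 2: J = D * (C1 - C2) / dx
J = 3.74849e-08 * (5.9 - 2.12) / 3.3e-03
J = 4.294e-05 kg/(m^2*s)


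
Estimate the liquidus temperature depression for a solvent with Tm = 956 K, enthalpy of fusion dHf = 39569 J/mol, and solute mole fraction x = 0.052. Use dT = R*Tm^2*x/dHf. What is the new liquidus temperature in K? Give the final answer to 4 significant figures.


dT = R*Tm^2*x / dHf
dT = 8.314 * 956^2 * 0.052 / 39569
dT = 9.9856 K
T_new = 956 - 9.9856 = 946 K


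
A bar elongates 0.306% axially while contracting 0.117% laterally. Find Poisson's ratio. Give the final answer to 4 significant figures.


nu = -epsilon_lat / epsilon_axial
Lateral strain is contraction (negative), so using magnitudes:
nu = 0.117 / 0.306
nu = 0.3824


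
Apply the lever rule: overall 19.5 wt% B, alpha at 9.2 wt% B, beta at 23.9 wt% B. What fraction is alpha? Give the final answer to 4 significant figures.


f_alpha = (C_beta - C0) / (C_beta - C_alpha)
f_alpha = (23.9 - 19.5) / (23.9 - 9.2)
f_alpha = 0.2993


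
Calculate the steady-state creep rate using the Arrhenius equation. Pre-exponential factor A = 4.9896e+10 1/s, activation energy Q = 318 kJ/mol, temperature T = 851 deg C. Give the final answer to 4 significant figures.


rate = A * exp(-Q / (R*T))
T = 851 + 273.15 = 1124.15 K
rate = 4.9896e+10 * exp(-318e3 / (8.314 * 1124.15))
rate = 8.344e-05 1/s


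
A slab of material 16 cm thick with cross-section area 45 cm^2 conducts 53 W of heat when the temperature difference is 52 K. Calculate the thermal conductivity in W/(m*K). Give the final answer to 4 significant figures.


k = Q*L / (A*dT)
L = 0.16 m, A = 4.5e-03 m^2
k = 53 * 0.16 / (4.5e-03 * 52)
k = 36.24 W/(m*K)


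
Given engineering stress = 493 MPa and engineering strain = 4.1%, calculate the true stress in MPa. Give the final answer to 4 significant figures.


sigma_true = sigma_eng * (1 + epsilon_eng)
sigma_true = 493 * (1 + 0.041)
sigma_true = 513.2 MPa


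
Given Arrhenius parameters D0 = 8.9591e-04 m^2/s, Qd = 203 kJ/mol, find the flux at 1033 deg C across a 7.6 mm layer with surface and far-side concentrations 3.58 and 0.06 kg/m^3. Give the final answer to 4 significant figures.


Step 1: D = D0 * exp(-Qd/(R*T))
T = 1033 + 273.15 = 1306.15 K
D = 8.9591e-04 * exp(-203e3 / (8.314 * 1306.15)) = 6.81925e-12 m^2/s
Step 2: J = D * (C1 - C2) / dx
J = 6.81925e-12 * (3.58 - 0.06) / 7.6e-03
J = 3.158e-09 kg/(m^2*s)


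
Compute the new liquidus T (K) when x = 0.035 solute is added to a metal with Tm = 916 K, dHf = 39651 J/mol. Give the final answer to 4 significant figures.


dT = R*Tm^2*x / dHf
dT = 8.314 * 916^2 * 0.035 / 39651
dT = 6.15765 K
T_new = 916 - 6.15765 = 909.8 K
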